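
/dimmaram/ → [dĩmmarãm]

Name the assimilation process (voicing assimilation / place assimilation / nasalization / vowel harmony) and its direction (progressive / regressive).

/i/→[ĩ] /a/→[ã].
Each target copies a feature from the following segment, so the direction is regressive.

nasalization, regressive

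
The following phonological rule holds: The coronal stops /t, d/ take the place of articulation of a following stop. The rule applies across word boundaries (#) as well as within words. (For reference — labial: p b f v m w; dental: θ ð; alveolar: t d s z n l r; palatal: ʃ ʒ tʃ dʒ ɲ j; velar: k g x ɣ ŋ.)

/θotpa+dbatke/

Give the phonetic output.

[θoppa+bbakke]

/t/ before /p/ (labial) → [p]
/d/ before /b/ (labial) → [b]
/t/ before /k/ (velar) → [k]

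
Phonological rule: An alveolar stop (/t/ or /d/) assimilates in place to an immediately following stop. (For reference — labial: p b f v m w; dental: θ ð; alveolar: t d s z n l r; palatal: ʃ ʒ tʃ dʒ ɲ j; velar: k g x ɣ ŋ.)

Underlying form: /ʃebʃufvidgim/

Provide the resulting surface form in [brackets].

/d/ before /g/ (velar) → [g]

[ʃebʃufviggim]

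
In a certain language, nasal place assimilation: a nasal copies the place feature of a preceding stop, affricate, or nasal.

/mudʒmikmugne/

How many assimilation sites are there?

3

/m/ after /dʒ/ (palatal) → [ɲ]
/m/ after /k/ (velar) → [ŋ]
/n/ after /g/ (velar) → [ŋ]
3 segments change.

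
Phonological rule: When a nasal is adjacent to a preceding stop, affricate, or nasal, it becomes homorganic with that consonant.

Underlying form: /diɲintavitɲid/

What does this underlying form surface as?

/ɲ/ after /t/ (alveolar) → [n]

[diɲintavitnid]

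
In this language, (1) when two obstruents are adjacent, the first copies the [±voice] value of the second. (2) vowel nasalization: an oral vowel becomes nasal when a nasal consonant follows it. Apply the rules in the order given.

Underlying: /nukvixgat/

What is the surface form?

[nugviɣgat]

Rule 1: /k/ before /v/ (voiced) → [g]
Rule 1: /x/ before /g/ (voiced) → [ɣ]
After rule 1: nugviɣgat
Rule 2: no segment meets the rule's conditions; no change.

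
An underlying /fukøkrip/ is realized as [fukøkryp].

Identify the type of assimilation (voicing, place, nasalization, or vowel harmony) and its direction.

vowel harmony, progressive

/i/→[y].
Vowels agree with the first vowel, so the harmony is progressive.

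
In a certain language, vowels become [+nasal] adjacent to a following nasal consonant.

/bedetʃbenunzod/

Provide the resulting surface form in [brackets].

/e/ before nasal /n/ → [ẽ]
/u/ before nasal /n/ → [ũ]

[bedetʃbẽnũnzod]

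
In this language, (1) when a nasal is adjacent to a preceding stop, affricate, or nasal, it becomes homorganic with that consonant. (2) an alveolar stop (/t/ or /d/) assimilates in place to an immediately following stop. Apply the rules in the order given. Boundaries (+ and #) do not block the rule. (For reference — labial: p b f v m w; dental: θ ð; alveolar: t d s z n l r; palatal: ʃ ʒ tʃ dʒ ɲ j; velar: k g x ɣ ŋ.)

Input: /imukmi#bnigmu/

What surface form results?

Rule 1: /m/ after /k/ (velar) → [ŋ]
Rule 1: /n/ after /b/ (labial) → [m]
Rule 1: /m/ after /g/ (velar) → [ŋ]
After rule 1: imukŋi#bmigŋu
Rule 2: no segment meets the rule's conditions; no change.

[imukŋi#bmigŋu]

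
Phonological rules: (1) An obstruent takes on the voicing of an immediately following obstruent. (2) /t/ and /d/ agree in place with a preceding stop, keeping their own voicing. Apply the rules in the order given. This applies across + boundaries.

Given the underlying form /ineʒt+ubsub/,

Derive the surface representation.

Rule 1: /ʒ/ before /t/ (voiceless) → [ʃ]
Rule 1: /b/ before /s/ (voiceless) → [p]
After rule 1: ineʃt+upsub
Rule 2: no segment meets the rule's conditions; no change.

[ineʃt+upsub]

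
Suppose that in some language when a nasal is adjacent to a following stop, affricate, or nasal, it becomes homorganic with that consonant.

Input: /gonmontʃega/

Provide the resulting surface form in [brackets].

[gommoɲtʃega]

/n/ before /m/ (labial) → [m]
/n/ before /tʃ/ (palatal) → [ɲ]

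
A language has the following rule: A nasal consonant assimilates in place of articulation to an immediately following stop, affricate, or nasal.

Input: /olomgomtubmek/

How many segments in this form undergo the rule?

2

/m/ before /g/ (velar) → [ŋ]
/m/ before /t/ (alveolar) → [n]
2 segments change.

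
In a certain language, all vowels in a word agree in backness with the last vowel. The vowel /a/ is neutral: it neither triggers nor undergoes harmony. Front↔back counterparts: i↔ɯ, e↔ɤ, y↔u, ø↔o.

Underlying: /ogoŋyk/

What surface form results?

[øgøŋyk]

/o/ harmonizes with /y/ ([-back]) → [ø]
/o/ harmonizes with /y/ ([-back]) → [ø]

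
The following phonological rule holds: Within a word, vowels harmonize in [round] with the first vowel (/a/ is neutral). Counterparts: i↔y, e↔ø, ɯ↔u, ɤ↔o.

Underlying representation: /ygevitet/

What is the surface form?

[ygøvytøt]

/e/ harmonizes with /y/ ([+round]) → [ø]
/i/ harmonizes with /y/ ([+round]) → [y]
/e/ harmonizes with /y/ ([+round]) → [ø]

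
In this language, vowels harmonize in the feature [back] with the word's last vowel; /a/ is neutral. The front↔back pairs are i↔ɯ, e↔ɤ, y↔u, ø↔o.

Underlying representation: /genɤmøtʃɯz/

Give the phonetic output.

/e/ harmonizes with /ɯ/ ([+back]) → [ɤ]
/ø/ harmonizes with /ɯ/ ([+back]) → [o]

[gɤnɤmotʃɯz]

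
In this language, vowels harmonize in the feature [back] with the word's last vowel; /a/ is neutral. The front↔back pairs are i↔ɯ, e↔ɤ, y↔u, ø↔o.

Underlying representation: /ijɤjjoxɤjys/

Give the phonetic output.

[ijejjøxejys]

/ɤ/ harmonizes with /y/ ([-back]) → [e]
/o/ harmonizes with /y/ ([-back]) → [ø]
/ɤ/ harmonizes with /y/ ([-back]) → [e]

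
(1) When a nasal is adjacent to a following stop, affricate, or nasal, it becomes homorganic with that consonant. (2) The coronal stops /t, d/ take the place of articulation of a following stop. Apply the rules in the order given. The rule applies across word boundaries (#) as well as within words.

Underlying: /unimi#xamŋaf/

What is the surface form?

Rule 1: /m/ before /ŋ/ (velar) → [ŋ]
After rule 1: unimi#xaŋŋaf
Rule 2: no segment meets the rule's conditions; no change.

[unimi#xaŋŋaf]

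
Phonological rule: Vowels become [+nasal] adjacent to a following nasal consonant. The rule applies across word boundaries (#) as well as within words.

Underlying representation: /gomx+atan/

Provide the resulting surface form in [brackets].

/o/ before nasal /m/ → [õ]
/a/ before nasal /n/ → [ã]

[gõmx+atãn]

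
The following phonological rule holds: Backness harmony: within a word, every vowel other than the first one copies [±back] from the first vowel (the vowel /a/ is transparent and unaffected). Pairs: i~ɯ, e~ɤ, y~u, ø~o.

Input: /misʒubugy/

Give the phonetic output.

/u/ harmonizes with /i/ ([-back]) → [y]
/u/ harmonizes with /i/ ([-back]) → [y]

[misʒybygy]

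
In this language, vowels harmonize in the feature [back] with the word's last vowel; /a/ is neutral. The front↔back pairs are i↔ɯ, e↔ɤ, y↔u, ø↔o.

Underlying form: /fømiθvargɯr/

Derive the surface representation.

/ø/ harmonizes with /ɯ/ ([+back]) → [o]
/i/ harmonizes with /ɯ/ ([+back]) → [ɯ]

[fomɯθvargɯr]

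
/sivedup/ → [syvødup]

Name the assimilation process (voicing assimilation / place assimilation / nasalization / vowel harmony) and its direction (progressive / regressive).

/i/→[y] /e/→[ø].
Vowels agree with the last vowel, so the harmony is regressive.

vowel harmony, regressive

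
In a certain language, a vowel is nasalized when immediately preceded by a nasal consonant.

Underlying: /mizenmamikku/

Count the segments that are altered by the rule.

/i/ after nasal /m/ → [ĩ]
/a/ after nasal /m/ → [ã]
/i/ after nasal /m/ → [ĩ]
3 segments change.

3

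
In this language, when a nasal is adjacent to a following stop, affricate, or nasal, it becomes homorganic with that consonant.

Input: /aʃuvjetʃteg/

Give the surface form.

no segment meets the rule's conditions; no change.

[aʃuvjetʃteg]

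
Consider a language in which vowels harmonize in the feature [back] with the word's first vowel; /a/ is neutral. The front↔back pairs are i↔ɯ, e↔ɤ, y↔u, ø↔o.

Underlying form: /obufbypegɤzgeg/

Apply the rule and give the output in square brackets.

[obufbupɤgɤzgɤg]

/y/ harmonizes with /o/ ([+back]) → [u]
/e/ harmonizes with /o/ ([+back]) → [ɤ]
/e/ harmonizes with /o/ ([+back]) → [ɤ]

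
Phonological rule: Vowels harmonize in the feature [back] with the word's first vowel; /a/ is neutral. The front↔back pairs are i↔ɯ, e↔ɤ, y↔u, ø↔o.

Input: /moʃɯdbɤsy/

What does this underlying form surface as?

[moʃɯdbɤsu]

/y/ harmonizes with /o/ ([+back]) → [u]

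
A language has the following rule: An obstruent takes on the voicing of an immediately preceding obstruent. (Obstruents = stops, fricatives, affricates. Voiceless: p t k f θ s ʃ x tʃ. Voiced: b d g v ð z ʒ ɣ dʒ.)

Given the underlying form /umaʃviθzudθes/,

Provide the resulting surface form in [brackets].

[umaʃfiθsudðes]

/v/ after /ʃ/ (voiceless) → [f]
/z/ after /θ/ (voiceless) → [s]
/θ/ after /d/ (voiced) → [ð]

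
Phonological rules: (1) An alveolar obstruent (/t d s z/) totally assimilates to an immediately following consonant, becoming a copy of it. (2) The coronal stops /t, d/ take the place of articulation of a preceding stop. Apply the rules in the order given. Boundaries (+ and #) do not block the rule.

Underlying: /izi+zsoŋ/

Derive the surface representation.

[izi+ssoŋ]

Rule 1: /z/ before /s/ → [s] (total assimilation)
After rule 1: izi+ssoŋ
Rule 2: no segment meets the rule's conditions; no change.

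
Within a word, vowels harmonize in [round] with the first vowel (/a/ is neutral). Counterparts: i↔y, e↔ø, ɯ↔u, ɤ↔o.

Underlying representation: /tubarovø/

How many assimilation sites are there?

0

No segment meets the rule's conditions.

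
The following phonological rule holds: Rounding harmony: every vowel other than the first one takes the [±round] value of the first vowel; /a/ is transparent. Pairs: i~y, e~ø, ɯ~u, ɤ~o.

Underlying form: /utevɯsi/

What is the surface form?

/e/ harmonizes with /u/ ([+round]) → [ø]
/ɯ/ harmonizes with /u/ ([+round]) → [u]
/i/ harmonizes with /u/ ([+round]) → [y]

[utøvusy]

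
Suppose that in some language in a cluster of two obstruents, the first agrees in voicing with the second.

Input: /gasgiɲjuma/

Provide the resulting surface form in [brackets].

/s/ before /g/ (voiced) → [z]

[gazgiɲjuma]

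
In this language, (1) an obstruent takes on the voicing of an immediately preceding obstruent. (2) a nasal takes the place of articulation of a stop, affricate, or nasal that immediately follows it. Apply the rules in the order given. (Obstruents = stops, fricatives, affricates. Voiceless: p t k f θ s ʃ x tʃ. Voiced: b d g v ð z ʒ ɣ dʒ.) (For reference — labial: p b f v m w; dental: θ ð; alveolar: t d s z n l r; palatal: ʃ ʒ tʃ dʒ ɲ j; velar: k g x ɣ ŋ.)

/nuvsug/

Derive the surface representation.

[nuvzug]

Rule 1: /s/ after /v/ (voiced) → [z]
After rule 1: nuvzug
Rule 2: no segment meets the rule's conditions; no change.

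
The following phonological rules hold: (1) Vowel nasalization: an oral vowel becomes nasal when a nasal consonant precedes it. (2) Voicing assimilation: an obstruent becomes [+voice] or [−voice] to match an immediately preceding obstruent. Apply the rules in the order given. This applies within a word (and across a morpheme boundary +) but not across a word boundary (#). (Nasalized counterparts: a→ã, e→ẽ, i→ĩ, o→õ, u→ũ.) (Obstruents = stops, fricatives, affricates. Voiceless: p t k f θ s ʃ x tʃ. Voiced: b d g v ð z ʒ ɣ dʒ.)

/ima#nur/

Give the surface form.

Rule 1: /a/ after nasal /m/ → [ã]
Rule 1: /u/ after nasal /n/ → [ũ]
After rule 1: imã#nũr
Rule 2: no segment meets the rule's conditions; no change.

[imã#nũr]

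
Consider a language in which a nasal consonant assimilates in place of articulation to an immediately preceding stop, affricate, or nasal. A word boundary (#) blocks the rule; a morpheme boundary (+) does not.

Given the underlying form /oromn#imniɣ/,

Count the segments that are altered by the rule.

2

/n/ after /m/ (labial) → [m]
/n/ after /m/ (labial) → [m]
2 segments change.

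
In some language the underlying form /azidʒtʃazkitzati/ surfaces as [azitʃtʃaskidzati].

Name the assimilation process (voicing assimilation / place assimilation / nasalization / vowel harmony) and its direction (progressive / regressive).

/dʒ/→[tʃ] /z/→[s] /t/→[d].
Each target copies a feature from the following segment, so the direction is regressive.

voicing assimilation, regressive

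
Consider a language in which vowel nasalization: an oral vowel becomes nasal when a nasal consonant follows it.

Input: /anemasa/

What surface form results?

/a/ before nasal /n/ → [ã]
/e/ before nasal /m/ → [ẽ]

[ãnẽmasa]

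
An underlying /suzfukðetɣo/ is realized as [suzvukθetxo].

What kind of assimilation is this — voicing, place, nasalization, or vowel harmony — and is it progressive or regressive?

/f/→[v] /ð/→[θ] /ɣ/→[x].
Each target copies a feature from the preceding segment, so the direction is progressive.

voicing assimilation, progressive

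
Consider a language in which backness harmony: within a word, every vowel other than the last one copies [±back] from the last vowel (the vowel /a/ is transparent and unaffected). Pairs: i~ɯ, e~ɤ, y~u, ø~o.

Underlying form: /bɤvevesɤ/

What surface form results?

[bɤvɤvɤsɤ]

/e/ harmonizes with /ɤ/ ([+back]) → [ɤ]
/e/ harmonizes with /ɤ/ ([+back]) → [ɤ]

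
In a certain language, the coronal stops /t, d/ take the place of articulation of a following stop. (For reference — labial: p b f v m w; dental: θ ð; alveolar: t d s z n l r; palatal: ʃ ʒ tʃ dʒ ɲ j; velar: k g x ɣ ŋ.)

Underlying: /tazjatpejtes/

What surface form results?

[tazjappejtes]

/t/ before /p/ (labial) → [p]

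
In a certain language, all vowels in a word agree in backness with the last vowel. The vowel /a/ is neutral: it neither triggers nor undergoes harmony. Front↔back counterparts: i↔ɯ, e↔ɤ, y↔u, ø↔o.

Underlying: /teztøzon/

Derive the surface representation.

/e/ harmonizes with /o/ ([+back]) → [ɤ]
/ø/ harmonizes with /o/ ([+back]) → [o]

[tɤztozon]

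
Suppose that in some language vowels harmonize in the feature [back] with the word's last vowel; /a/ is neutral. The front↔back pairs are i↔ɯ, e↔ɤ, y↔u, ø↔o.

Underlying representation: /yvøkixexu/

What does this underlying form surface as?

/y/ harmonizes with /u/ ([+back]) → [u]
/ø/ harmonizes with /u/ ([+back]) → [o]
/i/ harmonizes with /u/ ([+back]) → [ɯ]
/e/ harmonizes with /u/ ([+back]) → [ɤ]

[uvokɯxɤxu]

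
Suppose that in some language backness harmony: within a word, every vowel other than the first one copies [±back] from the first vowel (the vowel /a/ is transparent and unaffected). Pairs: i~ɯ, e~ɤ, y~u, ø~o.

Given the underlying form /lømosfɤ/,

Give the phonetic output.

[lømøsfe]

/o/ harmonizes with /ø/ ([-back]) → [ø]
/ɤ/ harmonizes with /ø/ ([-back]) → [e]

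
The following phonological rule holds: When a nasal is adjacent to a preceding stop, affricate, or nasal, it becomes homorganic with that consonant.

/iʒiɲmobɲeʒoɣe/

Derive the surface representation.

/m/ after /ɲ/ (palatal) → [ɲ]
/ɲ/ after /b/ (labial) → [m]

[iʒiɲɲobmeʒoɣe]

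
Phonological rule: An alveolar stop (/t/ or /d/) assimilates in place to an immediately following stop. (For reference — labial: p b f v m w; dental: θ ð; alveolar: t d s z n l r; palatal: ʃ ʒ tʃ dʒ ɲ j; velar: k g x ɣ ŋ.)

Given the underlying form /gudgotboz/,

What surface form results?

[guggopboz]

/d/ before /g/ (velar) → [g]
/t/ before /b/ (labial) → [p]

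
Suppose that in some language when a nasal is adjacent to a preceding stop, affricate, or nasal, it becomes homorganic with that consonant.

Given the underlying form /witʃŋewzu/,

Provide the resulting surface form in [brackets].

/ŋ/ after /tʃ/ (palatal) → [ɲ]

[witʃɲewzu]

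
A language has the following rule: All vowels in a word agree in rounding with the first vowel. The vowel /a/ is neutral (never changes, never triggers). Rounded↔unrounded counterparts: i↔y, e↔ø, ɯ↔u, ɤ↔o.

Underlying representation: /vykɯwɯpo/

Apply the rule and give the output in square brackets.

[vykuwupo]

/ɯ/ harmonizes with /y/ ([+round]) → [u]
/ɯ/ harmonizes with /y/ ([+round]) → [u]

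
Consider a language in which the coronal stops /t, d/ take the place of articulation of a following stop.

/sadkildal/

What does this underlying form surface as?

/d/ before /k/ (velar) → [g]

[sagkildal]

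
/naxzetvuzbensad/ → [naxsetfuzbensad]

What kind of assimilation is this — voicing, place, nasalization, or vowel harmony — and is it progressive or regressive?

voicing assimilation, progressive

/z/→[s] /v/→[f].
Each target copies a feature from the preceding segment, so the direction is progressive.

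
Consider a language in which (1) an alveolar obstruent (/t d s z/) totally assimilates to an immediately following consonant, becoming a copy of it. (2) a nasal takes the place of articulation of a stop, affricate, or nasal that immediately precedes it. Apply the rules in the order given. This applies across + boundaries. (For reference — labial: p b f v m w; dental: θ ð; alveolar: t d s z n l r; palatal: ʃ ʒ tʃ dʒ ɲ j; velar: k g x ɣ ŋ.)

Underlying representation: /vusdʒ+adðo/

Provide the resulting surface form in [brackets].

[vudʒdʒ+aððo]

Rule 1: /s/ before /dʒ/ → [dʒ] (total assimilation)
Rule 1: /d/ before /ð/ → [ð] (total assimilation)
After rule 1: vudʒdʒ+aððo
Rule 2: no segment meets the rule's conditions; no change.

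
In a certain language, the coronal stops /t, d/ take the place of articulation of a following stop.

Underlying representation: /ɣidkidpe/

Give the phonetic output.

/d/ before /k/ (velar) → [g]
/d/ before /p/ (labial) → [b]

[ɣigkibpe]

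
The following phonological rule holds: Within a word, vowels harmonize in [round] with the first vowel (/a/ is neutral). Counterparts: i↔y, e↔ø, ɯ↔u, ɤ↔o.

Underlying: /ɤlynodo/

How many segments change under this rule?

/y/ harmonizes with /ɤ/ ([-round]) → [i]
/o/ harmonizes with /ɤ/ ([-round]) → [ɤ]
/o/ harmonizes with /ɤ/ ([-round]) → [ɤ]
3 segments change.

3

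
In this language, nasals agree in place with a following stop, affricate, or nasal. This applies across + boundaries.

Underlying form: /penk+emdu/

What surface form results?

[peŋk+endu]

/n/ before /k/ (velar) → [ŋ]
/m/ before /d/ (alveolar) → [n]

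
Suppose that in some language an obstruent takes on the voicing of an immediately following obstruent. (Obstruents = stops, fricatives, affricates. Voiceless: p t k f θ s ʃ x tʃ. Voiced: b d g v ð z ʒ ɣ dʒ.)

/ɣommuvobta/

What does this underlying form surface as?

/b/ before /t/ (voiceless) → [p]

[ɣommuvopta]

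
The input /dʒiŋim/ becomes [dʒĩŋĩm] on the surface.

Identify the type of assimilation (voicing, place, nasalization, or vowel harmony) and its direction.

nasalization, regressive

/i/→[ĩ] /i/→[ĩ].
Each target copies a feature from the following segment, so the direction is regressive.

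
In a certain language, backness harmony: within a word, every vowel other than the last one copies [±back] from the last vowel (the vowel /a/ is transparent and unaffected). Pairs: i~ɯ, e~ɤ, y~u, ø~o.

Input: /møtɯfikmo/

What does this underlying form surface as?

[motɯfɯkmo]

/ø/ harmonizes with /o/ ([+back]) → [o]
/i/ harmonizes with /o/ ([+back]) → [ɯ]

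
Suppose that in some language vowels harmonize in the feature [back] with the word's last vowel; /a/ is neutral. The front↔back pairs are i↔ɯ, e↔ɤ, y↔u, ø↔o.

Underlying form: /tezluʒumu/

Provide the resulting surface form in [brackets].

/e/ harmonizes with /u/ ([+back]) → [ɤ]

[tɤzluʒumu]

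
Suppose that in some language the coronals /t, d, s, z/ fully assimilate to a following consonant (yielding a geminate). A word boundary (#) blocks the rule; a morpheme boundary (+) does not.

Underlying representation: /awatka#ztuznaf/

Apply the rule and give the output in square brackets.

[awakka#ttunnaf]

/t/ before /k/ → [k] (total assimilation)
/z/ before /t/ → [t] (total assimilation)
/z/ before /n/ → [n] (total assimilation)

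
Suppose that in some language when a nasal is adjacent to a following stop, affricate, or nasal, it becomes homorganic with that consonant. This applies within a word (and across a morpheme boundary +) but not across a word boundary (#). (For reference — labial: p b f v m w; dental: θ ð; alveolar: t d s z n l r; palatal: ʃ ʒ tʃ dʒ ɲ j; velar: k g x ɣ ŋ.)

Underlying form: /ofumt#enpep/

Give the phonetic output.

/m/ before /t/ (alveolar) → [n]
/n/ before /p/ (labial) → [m]

[ofunt#empep]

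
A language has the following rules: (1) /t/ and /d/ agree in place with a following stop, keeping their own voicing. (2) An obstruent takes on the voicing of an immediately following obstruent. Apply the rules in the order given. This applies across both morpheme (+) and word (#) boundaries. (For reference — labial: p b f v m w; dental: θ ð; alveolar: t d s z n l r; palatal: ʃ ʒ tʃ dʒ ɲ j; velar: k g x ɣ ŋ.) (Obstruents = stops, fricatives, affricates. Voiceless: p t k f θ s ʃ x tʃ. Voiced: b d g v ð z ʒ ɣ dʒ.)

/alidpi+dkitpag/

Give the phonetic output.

Rule 1: /d/ before /p/ (labial) → [b]
Rule 1: /d/ before /k/ (velar) → [g]
Rule 1: /t/ before /p/ (labial) → [p]
After rule 1: alibpi+gkippag
Rule 2: /b/ before /p/ (voiceless) → [p]
Rule 2: /g/ before /k/ (voiceless) → [k]

[alippi+kkippag]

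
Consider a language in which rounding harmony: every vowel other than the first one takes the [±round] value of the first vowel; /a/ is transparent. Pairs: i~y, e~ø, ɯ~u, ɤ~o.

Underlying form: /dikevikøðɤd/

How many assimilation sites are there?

1

/ø/ harmonizes with /i/ ([-round]) → [e]
1 segment changes.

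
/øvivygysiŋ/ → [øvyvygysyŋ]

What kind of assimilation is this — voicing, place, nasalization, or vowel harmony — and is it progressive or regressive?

/i/→[y] /i/→[y].
Vowels agree with the first vowel, so the harmony is progressive.

vowel harmony, progressive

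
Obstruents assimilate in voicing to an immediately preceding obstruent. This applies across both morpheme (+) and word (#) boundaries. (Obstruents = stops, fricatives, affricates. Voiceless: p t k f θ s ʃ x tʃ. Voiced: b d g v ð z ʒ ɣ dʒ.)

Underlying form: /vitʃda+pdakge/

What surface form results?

/d/ after /tʃ/ (voiceless) → [t]
/d/ after /p/ (voiceless) → [t]
/g/ after /k/ (voiceless) → [k]

[vitʃta+ptakke]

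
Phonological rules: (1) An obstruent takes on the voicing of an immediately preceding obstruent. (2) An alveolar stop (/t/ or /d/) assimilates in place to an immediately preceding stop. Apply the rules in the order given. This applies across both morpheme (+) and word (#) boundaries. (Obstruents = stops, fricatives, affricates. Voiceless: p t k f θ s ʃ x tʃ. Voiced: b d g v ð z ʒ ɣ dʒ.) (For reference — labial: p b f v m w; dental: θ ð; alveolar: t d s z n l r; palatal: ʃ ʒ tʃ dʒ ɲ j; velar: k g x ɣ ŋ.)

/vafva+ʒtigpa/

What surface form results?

[vaffa+ʒdigba]

Rule 1: /v/ after /f/ (voiceless) → [f]
Rule 1: /t/ after /ʒ/ (voiced) → [d]
Rule 1: /p/ after /g/ (voiced) → [b]
After rule 1: vaffa+ʒdigba
Rule 2: no segment meets the rule's conditions; no change.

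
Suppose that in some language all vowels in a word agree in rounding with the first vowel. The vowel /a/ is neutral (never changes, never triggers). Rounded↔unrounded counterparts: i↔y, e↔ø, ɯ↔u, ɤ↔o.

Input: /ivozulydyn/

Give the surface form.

/o/ harmonizes with /i/ ([-round]) → [ɤ]
/u/ harmonizes with /i/ ([-round]) → [ɯ]
/y/ harmonizes with /i/ ([-round]) → [i]
/y/ harmonizes with /i/ ([-round]) → [i]

[ivɤzɯlidin]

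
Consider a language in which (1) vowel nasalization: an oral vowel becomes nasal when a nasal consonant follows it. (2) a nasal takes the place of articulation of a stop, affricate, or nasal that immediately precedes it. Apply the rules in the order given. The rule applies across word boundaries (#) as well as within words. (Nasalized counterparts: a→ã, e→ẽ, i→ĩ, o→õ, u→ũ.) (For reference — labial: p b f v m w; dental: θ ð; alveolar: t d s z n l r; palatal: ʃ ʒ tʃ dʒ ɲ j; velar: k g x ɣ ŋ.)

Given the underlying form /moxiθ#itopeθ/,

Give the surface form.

Rule 1: no segment meets the rule's conditions; no change.
After rule 1: moxiθ#itopeθ
Rule 2: no segment meets the rule's conditions; no change.

[moxiθ#itopeθ]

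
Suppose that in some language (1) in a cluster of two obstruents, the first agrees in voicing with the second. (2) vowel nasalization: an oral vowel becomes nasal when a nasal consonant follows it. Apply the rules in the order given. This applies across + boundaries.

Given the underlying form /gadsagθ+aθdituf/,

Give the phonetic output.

[gatsakθ+aðdituf]

Rule 1: /d/ before /s/ (voiceless) → [t]
Rule 1: /g/ before /θ/ (voiceless) → [k]
Rule 1: /θ/ before /d/ (voiced) → [ð]
After rule 1: gatsakθ+aðdituf
Rule 2: no segment meets the rule's conditions; no change.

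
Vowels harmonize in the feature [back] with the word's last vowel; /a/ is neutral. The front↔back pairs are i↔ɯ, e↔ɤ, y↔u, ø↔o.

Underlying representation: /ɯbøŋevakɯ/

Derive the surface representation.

[ɯboŋɤvakɯ]

/ø/ harmonizes with /ɯ/ ([+back]) → [o]
/e/ harmonizes with /ɯ/ ([+back]) → [ɤ]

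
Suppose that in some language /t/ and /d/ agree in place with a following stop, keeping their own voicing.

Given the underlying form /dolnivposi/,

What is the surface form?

no segment meets the rule's conditions; no change.

[dolnivposi]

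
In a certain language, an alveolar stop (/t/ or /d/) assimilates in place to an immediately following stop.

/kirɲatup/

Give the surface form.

no segment meets the rule's conditions; no change.

[kirɲatup]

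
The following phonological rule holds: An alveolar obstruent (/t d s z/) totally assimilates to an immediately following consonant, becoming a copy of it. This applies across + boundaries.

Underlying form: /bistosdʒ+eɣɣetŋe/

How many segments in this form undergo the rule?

/s/ before /t/ → [t] (total assimilation)
/s/ before /dʒ/ → [dʒ] (total assimilation)
/t/ before /ŋ/ → [ŋ] (total assimilation)
3 segments change.

3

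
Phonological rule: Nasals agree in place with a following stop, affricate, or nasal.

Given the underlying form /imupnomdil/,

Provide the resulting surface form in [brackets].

[imupnondil]

/m/ before /d/ (alveolar) → [n]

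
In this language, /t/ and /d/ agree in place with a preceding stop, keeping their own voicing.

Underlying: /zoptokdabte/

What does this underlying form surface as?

/t/ after /p/ (labial) → [p]
/d/ after /k/ (velar) → [g]
/t/ after /b/ (labial) → [p]

[zoppokgabpe]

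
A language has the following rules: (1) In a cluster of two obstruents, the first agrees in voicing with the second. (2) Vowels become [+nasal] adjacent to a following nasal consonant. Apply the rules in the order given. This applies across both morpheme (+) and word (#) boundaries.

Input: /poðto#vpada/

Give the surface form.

Rule 1: /ð/ before /t/ (voiceless) → [θ]
Rule 1: /v/ before /p/ (voiceless) → [f]
After rule 1: poθto#fpada
Rule 2: no segment meets the rule's conditions; no change.

[poθto#fpada]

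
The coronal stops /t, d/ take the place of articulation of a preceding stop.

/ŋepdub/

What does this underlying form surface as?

/d/ after /p/ (labial) → [b]

[ŋepbub]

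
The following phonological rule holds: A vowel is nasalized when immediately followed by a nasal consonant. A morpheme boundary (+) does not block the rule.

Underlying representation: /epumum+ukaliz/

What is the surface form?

/u/ before nasal /m/ → [ũ]
/u/ before nasal /m/ → [ũ]

[epũmũm+ukaliz]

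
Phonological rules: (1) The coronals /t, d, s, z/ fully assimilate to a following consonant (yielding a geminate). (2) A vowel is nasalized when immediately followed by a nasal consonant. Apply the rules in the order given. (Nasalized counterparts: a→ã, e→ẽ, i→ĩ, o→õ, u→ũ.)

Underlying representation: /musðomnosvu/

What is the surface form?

Rule 1: /s/ before /ð/ → [ð] (total assimilation)
Rule 1: /s/ before /v/ → [v] (total assimilation)
After rule 1: muððomnovvu
Rule 2: /o/ before nasal /m/ → [õ]

[muððõmnovvu]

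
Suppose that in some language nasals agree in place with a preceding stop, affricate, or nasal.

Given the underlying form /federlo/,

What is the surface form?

no segment meets the rule's conditions; no change.

[federlo]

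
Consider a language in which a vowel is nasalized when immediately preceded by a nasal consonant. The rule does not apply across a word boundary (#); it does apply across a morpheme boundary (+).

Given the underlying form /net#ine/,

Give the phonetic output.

[nẽt#inẽ]

/e/ after nasal /n/ → [ẽ]
/e/ after nasal /n/ → [ẽ]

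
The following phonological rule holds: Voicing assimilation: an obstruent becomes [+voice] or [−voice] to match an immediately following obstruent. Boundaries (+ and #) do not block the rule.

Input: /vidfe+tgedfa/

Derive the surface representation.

/d/ before /f/ (voiceless) → [t]
/t/ before /g/ (voiced) → [d]
/d/ before /f/ (voiceless) → [t]

[vitfe+dgetfa]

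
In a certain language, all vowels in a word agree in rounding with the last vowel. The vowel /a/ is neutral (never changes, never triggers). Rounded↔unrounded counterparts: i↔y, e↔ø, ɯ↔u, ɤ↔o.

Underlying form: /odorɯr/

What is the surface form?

/o/ harmonizes with /ɯ/ ([-round]) → [ɤ]
/o/ harmonizes with /ɯ/ ([-round]) → [ɤ]

[ɤdɤrɯr]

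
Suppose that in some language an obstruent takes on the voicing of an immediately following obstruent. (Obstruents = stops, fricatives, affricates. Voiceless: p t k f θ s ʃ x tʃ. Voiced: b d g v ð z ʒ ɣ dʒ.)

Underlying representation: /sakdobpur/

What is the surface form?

[sagdoppur]

/k/ before /d/ (voiced) → [g]
/b/ before /p/ (voiceless) → [p]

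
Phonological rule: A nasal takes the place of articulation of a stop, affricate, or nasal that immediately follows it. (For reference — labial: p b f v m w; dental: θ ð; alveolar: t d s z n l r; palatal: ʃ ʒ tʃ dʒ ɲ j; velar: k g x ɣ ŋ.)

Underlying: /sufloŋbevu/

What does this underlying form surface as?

/ŋ/ before /b/ (labial) → [m]

[suflombevu]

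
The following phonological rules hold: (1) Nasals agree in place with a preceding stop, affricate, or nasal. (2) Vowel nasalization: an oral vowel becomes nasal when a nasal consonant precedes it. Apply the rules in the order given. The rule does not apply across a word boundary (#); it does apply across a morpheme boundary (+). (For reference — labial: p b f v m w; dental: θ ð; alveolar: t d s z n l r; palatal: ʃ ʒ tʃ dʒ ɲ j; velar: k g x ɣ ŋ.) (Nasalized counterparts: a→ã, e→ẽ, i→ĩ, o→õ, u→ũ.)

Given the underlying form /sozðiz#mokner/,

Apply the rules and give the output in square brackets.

[sozðiz#mõkŋẽr]

Rule 1: /n/ after /k/ (velar) → [ŋ]
After rule 1: sozðiz#mokŋer
Rule 2: /o/ after nasal /m/ → [õ]
Rule 2: /e/ after nasal /ŋ/ → [ẽ]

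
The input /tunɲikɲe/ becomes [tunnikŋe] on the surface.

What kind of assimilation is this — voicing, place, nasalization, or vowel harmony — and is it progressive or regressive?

/ɲ/→[n] /ɲ/→[ŋ].
Each target copies a feature from the preceding segment, so the direction is progressive.

place assimilation, progressive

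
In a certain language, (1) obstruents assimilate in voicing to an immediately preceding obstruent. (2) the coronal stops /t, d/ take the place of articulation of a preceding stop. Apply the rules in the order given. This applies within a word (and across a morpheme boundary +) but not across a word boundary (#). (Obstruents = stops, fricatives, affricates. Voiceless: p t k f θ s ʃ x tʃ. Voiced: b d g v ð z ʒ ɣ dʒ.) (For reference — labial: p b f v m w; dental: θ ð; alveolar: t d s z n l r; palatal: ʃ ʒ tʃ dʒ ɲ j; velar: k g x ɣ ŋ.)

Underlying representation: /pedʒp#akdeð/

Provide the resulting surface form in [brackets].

Rule 1: /p/ after /dʒ/ (voiced) → [b]
Rule 1: /d/ after /k/ (voiceless) → [t]
After rule 1: pedʒb#akteð
Rule 2: /t/ after /k/ (velar) → [k]

[pedʒb#akkeð]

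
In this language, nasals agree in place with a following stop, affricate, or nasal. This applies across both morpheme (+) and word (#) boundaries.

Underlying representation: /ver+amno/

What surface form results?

/m/ before /n/ (alveolar) → [n]

[ver+anno]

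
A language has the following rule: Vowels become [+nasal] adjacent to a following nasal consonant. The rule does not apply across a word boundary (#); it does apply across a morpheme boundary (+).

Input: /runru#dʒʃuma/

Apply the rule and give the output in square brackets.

[rũnru#dʒʃũma]

/u/ before nasal /n/ → [ũ]
/u/ before nasal /m/ → [ũ]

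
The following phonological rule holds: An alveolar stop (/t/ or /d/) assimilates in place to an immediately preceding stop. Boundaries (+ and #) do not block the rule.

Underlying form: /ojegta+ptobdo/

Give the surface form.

[ojegka+ppobbo]

/t/ after /g/ (velar) → [k]
/t/ after /p/ (labial) → [p]
/d/ after /b/ (labial) → [b]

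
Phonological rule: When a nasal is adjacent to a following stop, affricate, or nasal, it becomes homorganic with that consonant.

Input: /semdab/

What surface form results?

/m/ before /d/ (alveolar) → [n]

[sendab]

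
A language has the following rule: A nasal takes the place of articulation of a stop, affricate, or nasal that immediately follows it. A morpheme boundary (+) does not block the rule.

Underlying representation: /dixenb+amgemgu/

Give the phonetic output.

/n/ before /b/ (labial) → [m]
/m/ before /g/ (velar) → [ŋ]
/m/ before /g/ (velar) → [ŋ]

[dixemb+aŋgeŋgu]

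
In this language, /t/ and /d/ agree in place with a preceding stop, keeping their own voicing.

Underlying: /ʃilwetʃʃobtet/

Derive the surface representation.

[ʃilwetʃʃobpet]

/t/ after /b/ (labial) → [p]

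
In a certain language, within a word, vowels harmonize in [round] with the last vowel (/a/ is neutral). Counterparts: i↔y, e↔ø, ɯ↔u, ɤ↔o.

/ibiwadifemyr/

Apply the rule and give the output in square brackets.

/i/ harmonizes with /y/ ([+round]) → [y]
/i/ harmonizes with /y/ ([+round]) → [y]
/i/ harmonizes with /y/ ([+round]) → [y]
/e/ harmonizes with /y/ ([+round]) → [ø]

[ybywadyfømyr]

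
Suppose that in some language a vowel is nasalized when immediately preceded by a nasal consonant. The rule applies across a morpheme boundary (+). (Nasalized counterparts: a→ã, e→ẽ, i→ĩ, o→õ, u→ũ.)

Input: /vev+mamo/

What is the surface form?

[vev+mãmõ]

/a/ after nasal /m/ → [ã]
/o/ after nasal /m/ → [õ]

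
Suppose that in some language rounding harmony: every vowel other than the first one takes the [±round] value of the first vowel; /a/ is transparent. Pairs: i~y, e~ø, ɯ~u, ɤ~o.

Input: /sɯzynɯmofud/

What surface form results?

[sɯzinɯmɤfɯd]

/y/ harmonizes with /ɯ/ ([-round]) → [i]
/o/ harmonizes with /ɯ/ ([-round]) → [ɤ]
/u/ harmonizes with /ɯ/ ([-round]) → [ɯ]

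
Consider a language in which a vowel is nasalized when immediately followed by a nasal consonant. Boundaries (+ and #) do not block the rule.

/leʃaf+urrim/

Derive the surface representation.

/i/ before nasal /m/ → [ĩ]

[leʃaf+urrĩm]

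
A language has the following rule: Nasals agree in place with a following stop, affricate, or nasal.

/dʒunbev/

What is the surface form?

[dʒumbev]

/n/ before /b/ (labial) → [m]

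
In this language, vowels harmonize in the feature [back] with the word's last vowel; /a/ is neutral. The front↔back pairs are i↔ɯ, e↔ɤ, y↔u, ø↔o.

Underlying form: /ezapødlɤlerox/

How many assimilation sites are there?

/e/ harmonizes with /o/ ([+back]) → [ɤ]
/ø/ harmonizes with /o/ ([+back]) → [o]
/e/ harmonizes with /o/ ([+back]) → [ɤ]
3 segments change.

3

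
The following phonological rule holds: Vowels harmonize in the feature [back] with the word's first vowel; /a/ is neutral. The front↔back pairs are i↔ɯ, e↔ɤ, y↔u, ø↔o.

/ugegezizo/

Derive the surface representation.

/e/ harmonizes with /u/ ([+back]) → [ɤ]
/e/ harmonizes with /u/ ([+back]) → [ɤ]
/i/ harmonizes with /u/ ([+back]) → [ɯ]

[ugɤgɤzɯzo]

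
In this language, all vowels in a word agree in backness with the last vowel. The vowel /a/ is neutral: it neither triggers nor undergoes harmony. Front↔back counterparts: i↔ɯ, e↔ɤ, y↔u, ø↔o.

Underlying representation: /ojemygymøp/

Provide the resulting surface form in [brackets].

[øjemygymøp]

/o/ harmonizes with /ø/ ([-back]) → [ø]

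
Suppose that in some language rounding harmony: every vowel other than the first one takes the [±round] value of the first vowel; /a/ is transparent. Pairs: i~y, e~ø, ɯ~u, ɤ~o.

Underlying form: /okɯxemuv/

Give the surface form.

/ɯ/ harmonizes with /o/ ([+round]) → [u]
/e/ harmonizes with /o/ ([+round]) → [ø]

[okuxømuv]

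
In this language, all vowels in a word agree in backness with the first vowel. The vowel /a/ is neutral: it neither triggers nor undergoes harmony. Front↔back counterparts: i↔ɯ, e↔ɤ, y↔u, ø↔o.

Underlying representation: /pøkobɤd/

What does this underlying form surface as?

[pøkøbed]

/o/ harmonizes with /ø/ ([-back]) → [ø]
/ɤ/ harmonizes with /ø/ ([-back]) → [e]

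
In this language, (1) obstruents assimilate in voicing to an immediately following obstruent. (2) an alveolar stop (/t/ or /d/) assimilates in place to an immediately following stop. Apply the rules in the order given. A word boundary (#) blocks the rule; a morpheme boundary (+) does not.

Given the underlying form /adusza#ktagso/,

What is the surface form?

Rule 1: /s/ before /z/ (voiced) → [z]
Rule 1: /g/ before /s/ (voiceless) → [k]
After rule 1: aduzza#ktakso
Rule 2: no segment meets the rule's conditions; no change.

[aduzza#ktakso]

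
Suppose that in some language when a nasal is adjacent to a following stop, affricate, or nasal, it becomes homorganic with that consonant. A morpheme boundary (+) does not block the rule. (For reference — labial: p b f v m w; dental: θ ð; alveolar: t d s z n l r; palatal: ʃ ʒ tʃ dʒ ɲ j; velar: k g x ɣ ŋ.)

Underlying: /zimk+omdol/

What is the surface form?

[ziŋk+ondol]

/m/ before /k/ (velar) → [ŋ]
/m/ before /d/ (alveolar) → [n]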